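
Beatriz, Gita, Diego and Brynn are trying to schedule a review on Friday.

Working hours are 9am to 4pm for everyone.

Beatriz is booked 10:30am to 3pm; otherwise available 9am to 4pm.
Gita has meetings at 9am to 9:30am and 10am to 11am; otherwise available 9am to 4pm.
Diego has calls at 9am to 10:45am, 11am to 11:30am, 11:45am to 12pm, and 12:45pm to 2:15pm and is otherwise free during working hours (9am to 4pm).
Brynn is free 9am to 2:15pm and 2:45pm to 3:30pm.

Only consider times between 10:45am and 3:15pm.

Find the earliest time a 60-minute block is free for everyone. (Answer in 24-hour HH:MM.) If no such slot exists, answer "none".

Beatriz free within 09:00–16:00: 09:00–10:30, 15:00–16:00.
Gita free within 09:00–16:00: 09:30–10:00, 11:00–16:00.
Diego free within 09:00–16:00: 10:45–11:00, 11:30–11:45, 12:00–12:45, 14:15–16:00.
Beatriz ∩ Gita: 09:30–10:00, 15:00–16:00.
Beatriz ∩ Gita ∩ Diego: 15:00–16:00.
Beatriz ∩ Gita ∩ Diego ∩ Brynn: 15:00–15:30.
Restricted to 10:45–15:15: 15:00–15:15.
Windows ≥ 60 min: (none).

none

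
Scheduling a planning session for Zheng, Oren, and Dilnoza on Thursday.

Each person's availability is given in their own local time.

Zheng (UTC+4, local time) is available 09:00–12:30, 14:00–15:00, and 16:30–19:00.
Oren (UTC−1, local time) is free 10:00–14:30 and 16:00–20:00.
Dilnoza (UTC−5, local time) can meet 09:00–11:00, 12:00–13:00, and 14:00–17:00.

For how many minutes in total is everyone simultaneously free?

60 minutes

Zheng → UTC: 05:00–08:30, 10:00–11:00, 12:30–15:00.
Oren → UTC: 11:00–15:30, 17:00–21:00.
Dilnoza → UTC: 14:00–16:00, 17:00–18:00, 19:00–22:00.
Zheng ∩ Oren: 12:30–15:00.
Zheng ∩ Oren ∩ Dilnoza: 14:00–15:00.
Total common minutes: 60.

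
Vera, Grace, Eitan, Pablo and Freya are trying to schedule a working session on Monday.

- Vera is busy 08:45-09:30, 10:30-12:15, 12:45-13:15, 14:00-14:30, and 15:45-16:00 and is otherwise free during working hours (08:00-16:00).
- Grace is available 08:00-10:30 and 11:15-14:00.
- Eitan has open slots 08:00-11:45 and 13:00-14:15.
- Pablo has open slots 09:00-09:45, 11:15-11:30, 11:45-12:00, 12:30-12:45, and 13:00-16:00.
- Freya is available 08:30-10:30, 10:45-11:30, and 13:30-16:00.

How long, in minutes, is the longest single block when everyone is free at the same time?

30 minutes

Vera free within 08:00–16:00: 08:00–08:45, 09:30–10:30, 12:15–12:45, 13:15–14:00, 14:30–15:45.
Vera ∩ Grace: 08:00–08:45, 09:30–10:30, 12:15–12:45, 13:15–14:00.
Vera ∩ Grace ∩ Eitan: 08:00–08:45, 09:30–10:30, 13:15–14:00.
Vera ∩ Grace ∩ Eitan ∩ Pablo: 09:30–09:45, 13:15–14:00.
Vera ∩ Grace ∩ Eitan ∩ Pablo ∩ Freya: 09:30–09:45, 13:30–14:00.
Common window lengths: 15, 30 min; longest is 30.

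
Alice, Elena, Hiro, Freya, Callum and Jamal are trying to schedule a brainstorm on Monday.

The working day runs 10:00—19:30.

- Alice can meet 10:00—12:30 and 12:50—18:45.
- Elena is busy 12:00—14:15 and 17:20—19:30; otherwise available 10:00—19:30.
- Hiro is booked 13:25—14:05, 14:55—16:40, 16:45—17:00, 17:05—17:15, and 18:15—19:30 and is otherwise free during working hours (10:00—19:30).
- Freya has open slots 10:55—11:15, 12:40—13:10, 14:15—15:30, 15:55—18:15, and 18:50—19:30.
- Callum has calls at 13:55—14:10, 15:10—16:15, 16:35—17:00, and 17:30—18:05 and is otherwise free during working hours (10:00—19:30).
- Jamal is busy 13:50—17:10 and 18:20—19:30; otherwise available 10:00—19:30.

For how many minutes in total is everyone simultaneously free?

25 minutes

Elena free within 10:00–19:30: 10:00–12:00, 14:15–17:20.
Hiro free within 10:00–19:30: 10:00–13:25, 14:05–14:55, 16:40–16:45, 17:00–17:05, 17:15–18:15.
Callum free within 10:00–19:30: 10:00–13:55, 14:10–15:10, 16:15–16:35, 17:00–17:30, 18:05–19:30.
Jamal free within 10:00–19:30: 10:00–13:50, 17:10–18:20.
Alice ∩ Elena: 10:00–12:00, 14:15–17:20.
Alice ∩ Elena ∩ Hiro: 10:00–12:00, 14:15–14:55, 16:40–16:45, 17:00–17:05, 17:15–17:20.
Alice ∩ Elena ∩ Hiro ∩ Freya: 10:55–11:15, 14:15–14:55, 16:40–16:45, 17:00–17:05, 17:15–17:20.
Alice ∩ Elena ∩ Hiro ∩ Freya ∩ Callum: 10:55–11:15, 14:15–14:55, 17:00–17:05, 17:15–17:20.
Alice ∩ Elena ∩ Hiro ∩ Freya ∩ Callum ∩ Jamal: 10:55–11:15, 17:15–17:20.
Total common minutes: 20 + 5 = 25.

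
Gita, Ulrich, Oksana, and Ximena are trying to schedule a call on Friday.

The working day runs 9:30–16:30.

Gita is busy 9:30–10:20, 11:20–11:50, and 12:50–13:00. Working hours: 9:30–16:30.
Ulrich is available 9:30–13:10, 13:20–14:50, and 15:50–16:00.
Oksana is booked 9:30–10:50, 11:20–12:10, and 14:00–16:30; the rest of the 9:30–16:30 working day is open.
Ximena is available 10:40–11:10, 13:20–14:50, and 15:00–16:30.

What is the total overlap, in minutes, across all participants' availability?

60 minutes

Gita free within 09:30–16:30: 10:20–11:20, 11:50–12:50, 13:00–16:30.
Oksana free within 09:30–16:30: 10:50–11:20, 12:10–14:00.
Gita ∩ Ulrich: 10:20–11:20, 11:50–12:50, 13:00–13:10, 13:20–14:50, 15:50–16:00.
Gita ∩ Ulrich ∩ Oksana: 10:50–11:20, 12:10–12:50, 13:00–13:10, 13:20–14:00.
Gita ∩ Ulrich ∩ Oksana ∩ Ximena: 10:50–11:10, 13:20–14:00.
Total common minutes: 20 + 40 = 60.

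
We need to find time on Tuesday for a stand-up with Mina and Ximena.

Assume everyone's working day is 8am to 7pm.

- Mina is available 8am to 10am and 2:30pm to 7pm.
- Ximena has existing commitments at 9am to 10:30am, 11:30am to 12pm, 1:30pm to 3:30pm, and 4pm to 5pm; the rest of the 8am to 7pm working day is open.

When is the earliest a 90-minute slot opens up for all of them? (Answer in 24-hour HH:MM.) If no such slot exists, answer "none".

Ximena free within 08:00–19:00: 08:00–09:00, 10:30–11:30, 12:00–13:30, 15:30–16:00, 17:00–19:00.
Mina ∩ Ximena: 08:00–09:00, 15:30–16:00, 17:00–19:00.
Windows ≥ 90 min: 17:00–19:00.
Earliest such window starts at 17:00.

17:00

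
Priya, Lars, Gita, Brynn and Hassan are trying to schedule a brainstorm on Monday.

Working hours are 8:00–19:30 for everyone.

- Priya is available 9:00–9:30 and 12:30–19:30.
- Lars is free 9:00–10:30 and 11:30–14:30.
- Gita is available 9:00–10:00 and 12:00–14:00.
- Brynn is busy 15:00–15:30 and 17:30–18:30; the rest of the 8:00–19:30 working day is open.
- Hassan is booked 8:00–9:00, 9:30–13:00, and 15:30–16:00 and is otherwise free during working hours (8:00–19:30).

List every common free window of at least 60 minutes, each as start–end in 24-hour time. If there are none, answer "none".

Brynn free within 08:00–19:30: 08:00–15:00, 15:30–17:30, 18:30–19:30.
Hassan free within 08:00–19:30: 09:00–09:30, 13:00–15:30, 16:00–19:30.
Priya ∩ Lars: 09:00–09:30, 12:30–14:30.
Priya ∩ Lars ∩ Gita: 09:00–09:30, 12:30–14:00.
Priya ∩ Lars ∩ Gita ∩ Brynn: 09:00–09:30, 12:30–14:00.
Priya ∩ Lars ∩ Gita ∩ Brynn ∩ Hassan: 09:00–09:30, 13:00–14:00.
Windows ≥ 60 min: 13:00–14:00.

13:00–14:00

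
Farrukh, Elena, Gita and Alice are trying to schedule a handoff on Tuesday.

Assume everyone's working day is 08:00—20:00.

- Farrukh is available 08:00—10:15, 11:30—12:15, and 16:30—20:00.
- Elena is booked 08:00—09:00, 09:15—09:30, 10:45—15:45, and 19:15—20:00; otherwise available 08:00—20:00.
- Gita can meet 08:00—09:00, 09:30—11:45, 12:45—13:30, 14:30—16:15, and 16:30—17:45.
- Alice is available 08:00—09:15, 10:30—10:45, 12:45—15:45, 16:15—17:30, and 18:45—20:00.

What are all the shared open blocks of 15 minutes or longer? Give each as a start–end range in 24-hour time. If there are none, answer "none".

16:30–17:30

Elena free within 08:00–20:00: 09:00–09:15, 09:30–10:45, 15:45–19:15.
Farrukh ∩ Elena: 09:00–09:15, 09:30–10:15, 16:30–19:15.
Farrukh ∩ Elena ∩ Gita: 09:30–10:15, 16:30–17:45.
Farrukh ∩ Elena ∩ Gita ∩ Alice: 16:30–17:30.
Windows ≥ 15 min: 16:30–17:30.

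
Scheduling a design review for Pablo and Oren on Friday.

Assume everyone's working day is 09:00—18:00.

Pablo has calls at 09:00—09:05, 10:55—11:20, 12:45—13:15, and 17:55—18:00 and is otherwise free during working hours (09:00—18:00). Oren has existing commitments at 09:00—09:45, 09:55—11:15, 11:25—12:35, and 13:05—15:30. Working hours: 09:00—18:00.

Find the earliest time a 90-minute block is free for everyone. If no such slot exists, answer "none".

Pablo free within 09:00–18:00: 09:05–10:55, 11:20–12:45, 13:15–17:55.
Oren free within 09:00–18:00: 09:45–09:55, 11:15–11:25, 12:35–13:05, 15:30–18:00.
Pablo ∩ Oren: 09:45–09:55, 11:20–11:25, 12:35–12:45, 15:30–17:55.
Windows ≥ 90 min: 15:30–17:55.
Earliest such window starts at 15:30.

15:30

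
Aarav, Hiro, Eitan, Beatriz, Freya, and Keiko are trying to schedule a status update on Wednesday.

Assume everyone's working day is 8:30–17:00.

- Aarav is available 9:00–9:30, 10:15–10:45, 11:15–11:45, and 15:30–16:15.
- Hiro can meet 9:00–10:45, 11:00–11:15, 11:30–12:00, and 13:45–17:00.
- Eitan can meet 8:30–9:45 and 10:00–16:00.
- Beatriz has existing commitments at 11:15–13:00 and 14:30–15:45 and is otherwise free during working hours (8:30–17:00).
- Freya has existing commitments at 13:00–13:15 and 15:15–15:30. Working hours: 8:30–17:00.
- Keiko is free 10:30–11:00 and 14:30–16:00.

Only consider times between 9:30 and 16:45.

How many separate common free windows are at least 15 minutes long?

Beatriz free within 08:30–17:00: 08:30–11:15, 13:00–14:30, 15:45–17:00.
Freya free within 08:30–17:00: 08:30–13:00, 13:15–15:15, 15:30–17:00.
Aarav ∩ Hiro: 09:00–09:30, 10:15–10:45, 11:30–11:45, 15:30–16:15.
Aarav ∩ Hiro ∩ Eitan: 09:00–09:30, 10:15–10:45, 11:30–11:45, 15:30–16:00.
Aarav ∩ Hiro ∩ Eitan ∩ Beatriz: 09:00–09:30, 10:15–10:45, 15:45–16:00.
Aarav ∩ Hiro ∩ Eitan ∩ Beatriz ∩ Freya: 09:00–09:30, 10:15–10:45, 15:45–16:00.
Aarav ∩ Hiro ∩ Eitan ∩ Beatriz ∩ Freya ∩ Keiko: 10:30–10:45, 15:45–16:00.
Restricted to 09:30–16:45: 10:30–10:45, 15:45–16:00.
Windows ≥ 15 min: 10:30–10:45, 15:45–16:00.
That's 2 windows.

2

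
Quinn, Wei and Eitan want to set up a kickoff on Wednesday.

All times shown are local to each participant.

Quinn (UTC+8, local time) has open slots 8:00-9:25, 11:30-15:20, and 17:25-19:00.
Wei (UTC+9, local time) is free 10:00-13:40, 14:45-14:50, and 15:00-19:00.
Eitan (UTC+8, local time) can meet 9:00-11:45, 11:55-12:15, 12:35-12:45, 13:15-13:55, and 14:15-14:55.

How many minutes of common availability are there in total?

110 minutes

Quinn → UTC: 00:00–01:25, 03:30–07:20, 09:25–11:00.
Wei → UTC: 01:00–04:40, 05:45–05:50, 06:00–10:00.
Eitan → UTC: 01:00–03:45, 03:55–04:15, 04:35–04:45, 05:15–05:55, 06:15–06:55.
Quinn ∩ Wei: 01:00–01:25, 03:30–04:40, 05:45–05:50, 06:00–07:20, 09:25–10:00.
Quinn ∩ Wei ∩ Eitan: 01:00–01:25, 03:30–03:45, 03:55–04:15, 04:35–04:40, 05:45–05:50, 06:15–06:55.
Total common minutes: 25 + 15 + 20 + 5 + 5 + 40 = 110.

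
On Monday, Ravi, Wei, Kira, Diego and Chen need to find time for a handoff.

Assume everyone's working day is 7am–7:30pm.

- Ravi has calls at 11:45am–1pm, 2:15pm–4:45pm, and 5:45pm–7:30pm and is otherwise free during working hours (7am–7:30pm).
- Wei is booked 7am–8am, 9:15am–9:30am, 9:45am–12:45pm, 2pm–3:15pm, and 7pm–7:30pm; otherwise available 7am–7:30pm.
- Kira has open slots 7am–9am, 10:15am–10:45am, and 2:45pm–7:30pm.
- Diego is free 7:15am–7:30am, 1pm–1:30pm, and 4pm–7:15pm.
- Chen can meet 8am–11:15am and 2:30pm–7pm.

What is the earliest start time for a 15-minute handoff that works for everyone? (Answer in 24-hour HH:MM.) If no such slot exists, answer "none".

Ravi free within 07:00–19:30: 07:00–11:45, 13:00–14:15, 16:45–17:45.
Wei free within 07:00–19:30: 08:00–09:15, 09:30–09:45, 12:45–14:00, 15:15–19:00.
Ravi ∩ Wei: 08:00–09:15, 09:30–09:45, 13:00–14:00, 16:45–17:45.
Ravi ∩ Wei ∩ Kira: 08:00–09:00, 16:45–17:45.
Ravi ∩ Wei ∩ Kira ∩ Diego: 16:45–17:45.
Ravi ∩ Wei ∩ Kira ∩ Diego ∩ Chen: 16:45–17:45.
Windows ≥ 15 min: 16:45–17:45.
Earliest such window starts at 16:45.

16:45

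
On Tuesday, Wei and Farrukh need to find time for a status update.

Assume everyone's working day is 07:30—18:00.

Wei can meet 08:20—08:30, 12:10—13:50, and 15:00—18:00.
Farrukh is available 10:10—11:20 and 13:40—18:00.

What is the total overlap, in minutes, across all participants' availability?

Wei ∩ Farrukh: 13:40–13:50, 15:00–18:00.
Total common minutes: 10 + 180 = 190.

190 minutes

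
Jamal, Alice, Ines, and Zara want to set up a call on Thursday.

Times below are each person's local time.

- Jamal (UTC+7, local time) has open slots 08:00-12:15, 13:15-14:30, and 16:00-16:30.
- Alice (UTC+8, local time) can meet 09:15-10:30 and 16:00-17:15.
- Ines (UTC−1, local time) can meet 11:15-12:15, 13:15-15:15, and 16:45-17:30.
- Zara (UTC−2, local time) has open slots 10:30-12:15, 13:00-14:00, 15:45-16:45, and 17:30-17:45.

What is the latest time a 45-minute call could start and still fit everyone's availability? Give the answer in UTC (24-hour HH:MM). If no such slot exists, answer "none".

none

Jamal → UTC: 01:00–05:15, 06:15–07:30, 09:00–09:30.
Alice → UTC: 01:15–02:30, 08:00–09:15.
Ines → UTC: 12:15–13:15, 14:15–16:15, 17:45–18:30.
Zara → UTC: 12:30–14:15, 15:00–16:00, 17:45–18:45, 19:30–19:45.
Jamal ∩ Alice: 01:15–02:30, 09:00–09:15.
Jamal ∩ Alice ∩ Ines: (none).
Jamal ∩ Alice ∩ Ines ∩ Zara: (none).
Windows ≥ 45 min: (none).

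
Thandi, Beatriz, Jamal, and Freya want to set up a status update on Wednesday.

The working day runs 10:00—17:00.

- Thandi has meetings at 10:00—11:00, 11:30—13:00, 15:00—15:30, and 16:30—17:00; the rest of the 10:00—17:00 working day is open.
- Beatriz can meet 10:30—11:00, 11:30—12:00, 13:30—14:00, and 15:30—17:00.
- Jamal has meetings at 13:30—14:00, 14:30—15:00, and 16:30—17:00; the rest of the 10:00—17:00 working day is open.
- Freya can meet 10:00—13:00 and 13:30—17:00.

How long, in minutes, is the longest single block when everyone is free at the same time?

Thandi free within 10:00–17:00: 11:00–11:30, 13:00–15:00, 15:30–16:30.
Jamal free within 10:00–17:00: 10:00–13:30, 14:00–14:30, 15:00–16:30.
Thandi ∩ Beatriz: 13:30–14:00, 15:30–16:30.
Thandi ∩ Beatriz ∩ Jamal: 15:30–16:30.
Thandi ∩ Beatriz ∩ Jamal ∩ Freya: 15:30–16:30.
Single common window of 60 minutes.

60 minutes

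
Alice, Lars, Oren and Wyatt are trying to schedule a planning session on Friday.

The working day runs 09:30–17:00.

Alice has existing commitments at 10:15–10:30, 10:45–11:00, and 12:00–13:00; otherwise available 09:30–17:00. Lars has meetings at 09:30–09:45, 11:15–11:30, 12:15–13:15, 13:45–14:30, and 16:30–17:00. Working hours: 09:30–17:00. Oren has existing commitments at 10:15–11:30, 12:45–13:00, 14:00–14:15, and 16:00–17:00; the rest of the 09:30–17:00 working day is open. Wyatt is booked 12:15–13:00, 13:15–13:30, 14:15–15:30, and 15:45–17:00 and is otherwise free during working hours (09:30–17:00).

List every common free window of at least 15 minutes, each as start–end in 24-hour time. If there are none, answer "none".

Alice free within 09:30–17:00: 09:30–10:15, 10:30–10:45, 11:00–12:00, 13:00–17:00.
Lars free within 09:30–17:00: 09:45–11:15, 11:30–12:15, 13:15–13:45, 14:30–16:30.
Oren free within 09:30–17:00: 09:30–10:15, 11:30–12:45, 13:00–14:00, 14:15–16:00.
Wyatt free within 09:30–17:00: 09:30–12:15, 13:00–13:15, 13:30–14:15, 15:30–15:45.
Alice ∩ Lars: 09:45–10:15, 10:30–10:45, 11:00–11:15, 11:30–12:00, 13:15–13:45, 14:30–16:30.
Alice ∩ Lars ∩ Oren: 09:45–10:15, 11:30–12:00, 13:15–13:45, 14:30–16:00.
Alice ∩ Lars ∩ Oren ∩ Wyatt: 09:45–10:15, 11:30–12:00, 13:30–13:45, 15:30–15:45.
Windows ≥ 15 min: 09:45–10:15, 11:30–12:00, 13:30–13:45, 15:30–15:45.

09:45–10:15, 11:30–12:00, 13:30–13:45, 15:30–15:45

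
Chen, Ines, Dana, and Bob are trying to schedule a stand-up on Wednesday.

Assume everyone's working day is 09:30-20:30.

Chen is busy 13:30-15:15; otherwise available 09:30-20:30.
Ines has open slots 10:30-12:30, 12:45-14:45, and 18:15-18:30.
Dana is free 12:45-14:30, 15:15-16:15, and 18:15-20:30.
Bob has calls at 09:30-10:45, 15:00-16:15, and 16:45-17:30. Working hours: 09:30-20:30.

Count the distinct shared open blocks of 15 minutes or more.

Chen free within 09:30–20:30: 09:30–13:30, 15:15–20:30.
Bob free within 09:30–20:30: 10:45–15:00, 16:15–16:45, 17:30–20:30.
Chen ∩ Ines: 10:30–12:30, 12:45–13:30, 18:15–18:30.
Chen ∩ Ines ∩ Dana: 12:45–13:30, 18:15–18:30.
Chen ∩ Ines ∩ Dana ∩ Bob: 12:45–13:30, 18:15–18:30.
Windows ≥ 15 min: 12:45–13:30, 18:15–18:30.
That's 2 windows.

2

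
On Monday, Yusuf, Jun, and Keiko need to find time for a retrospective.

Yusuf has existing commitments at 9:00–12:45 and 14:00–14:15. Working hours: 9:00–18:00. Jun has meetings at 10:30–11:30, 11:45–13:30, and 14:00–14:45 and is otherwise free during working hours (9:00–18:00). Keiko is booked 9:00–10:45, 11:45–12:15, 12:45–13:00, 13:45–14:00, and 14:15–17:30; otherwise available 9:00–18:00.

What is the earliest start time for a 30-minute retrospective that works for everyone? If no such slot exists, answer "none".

Yusuf free within 09:00–18:00: 12:45–14:00, 14:15–18:00.
Jun free within 09:00–18:00: 09:00–10:30, 11:30–11:45, 13:30–14:00, 14:45–18:00.
Keiko free within 09:00–18:00: 10:45–11:45, 12:15–12:45, 13:00–13:45, 14:00–14:15, 17:30–18:00.
Yusuf ∩ Jun: 13:30–14:00, 14:45–18:00.
Yusuf ∩ Jun ∩ Keiko: 13:30–13:45, 17:30–18:00.
Windows ≥ 30 min: 17:30–18:00.
Earliest such window starts at 17:30.

17:30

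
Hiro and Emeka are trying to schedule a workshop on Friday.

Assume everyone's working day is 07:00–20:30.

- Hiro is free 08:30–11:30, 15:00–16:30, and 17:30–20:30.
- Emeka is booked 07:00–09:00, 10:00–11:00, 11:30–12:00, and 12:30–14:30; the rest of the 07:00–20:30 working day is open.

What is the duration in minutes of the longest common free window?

180 minutes

Emeka free within 07:00–20:30: 09:00–10:00, 11:00–11:30, 12:00–12:30, 14:30–20:30.
Hiro ∩ Emeka: 09:00–10:00, 11:00–11:30, 15:00–16:30, 17:30–20:30.
Common window lengths: 60, 30, 90, 180 min; longest is 180.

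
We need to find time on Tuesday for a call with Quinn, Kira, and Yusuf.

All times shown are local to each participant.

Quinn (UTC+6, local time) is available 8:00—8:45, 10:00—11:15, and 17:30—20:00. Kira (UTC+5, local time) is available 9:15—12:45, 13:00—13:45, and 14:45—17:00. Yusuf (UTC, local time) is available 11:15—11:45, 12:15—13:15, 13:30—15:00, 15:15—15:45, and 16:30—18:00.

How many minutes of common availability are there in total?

15 minutes

Quinn → UTC: 02:00–02:45, 04:00–05:15, 11:30–14:00.
Kira → UTC: 04:15–07:45, 08:00–08:45, 09:45–12:00.
Yusuf → UTC: 11:15–11:45, 12:15–13:15, 13:30–15:00, 15:15–15:45, 16:30–18:00.
Quinn ∩ Kira: 04:15–05:15, 11:30–12:00.
Quinn ∩ Kira ∩ Yusuf: 11:30–11:45.
Total common minutes: 15.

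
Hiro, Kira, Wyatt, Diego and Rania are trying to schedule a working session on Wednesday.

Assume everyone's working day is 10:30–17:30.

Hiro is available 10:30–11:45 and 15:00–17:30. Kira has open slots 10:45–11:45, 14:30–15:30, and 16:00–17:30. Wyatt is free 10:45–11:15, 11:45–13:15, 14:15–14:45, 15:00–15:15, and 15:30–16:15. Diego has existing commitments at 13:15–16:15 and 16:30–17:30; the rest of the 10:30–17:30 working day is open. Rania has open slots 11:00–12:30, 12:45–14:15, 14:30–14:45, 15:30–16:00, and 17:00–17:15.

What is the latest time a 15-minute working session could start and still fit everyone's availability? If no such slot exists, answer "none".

Diego free within 10:30–17:30: 10:30–13:15, 16:15–16:30.
Hiro ∩ Kira: 10:45–11:45, 15:00–15:30, 16:00–17:30.
Hiro ∩ Kira ∩ Wyatt: 10:45–11:15, 15:00–15:15, 16:00–16:15.
Hiro ∩ Kira ∩ Wyatt ∩ Diego: 10:45–11:15.
Hiro ∩ Kira ∩ Wyatt ∩ Diego ∩ Rania: 11:00–11:15.
Windows ≥ 15 min: 11:00–11:15.
Latest start in the last window 11:00–11:15 is 11:15 − 15 min = 11:00.

11:00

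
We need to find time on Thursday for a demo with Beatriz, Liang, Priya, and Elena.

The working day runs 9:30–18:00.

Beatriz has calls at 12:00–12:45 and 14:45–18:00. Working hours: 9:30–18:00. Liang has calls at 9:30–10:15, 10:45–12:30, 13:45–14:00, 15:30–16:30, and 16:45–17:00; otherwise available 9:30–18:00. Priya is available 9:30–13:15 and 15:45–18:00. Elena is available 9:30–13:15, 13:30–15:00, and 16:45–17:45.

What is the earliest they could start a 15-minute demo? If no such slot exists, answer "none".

10:15

Beatriz free within 09:30–18:00: 09:30–12:00, 12:45–14:45.
Liang free within 09:30–18:00: 10:15–10:45, 12:30–13:45, 14:00–15:30, 16:30–16:45, 17:00–18:00.
Beatriz ∩ Liang: 10:15–10:45, 12:45–13:45, 14:00–14:45.
Beatriz ∩ Liang ∩ Priya: 10:15–10:45, 12:45–13:15.
Beatriz ∩ Liang ∩ Priya ∩ Elena: 10:15–10:45, 12:45–13:15.
Windows ≥ 15 min: 10:15–10:45, 12:45–13:15.
Earliest such window starts at 10:15.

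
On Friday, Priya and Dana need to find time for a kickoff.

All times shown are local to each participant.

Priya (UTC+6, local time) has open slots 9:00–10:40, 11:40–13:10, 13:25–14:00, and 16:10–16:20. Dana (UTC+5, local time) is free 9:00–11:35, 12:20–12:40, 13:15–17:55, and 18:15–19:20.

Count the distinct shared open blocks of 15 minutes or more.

Priya → UTC: 03:00–04:40, 05:40–07:10, 07:25–08:00, 10:10–10:20.
Dana → UTC: 04:00–06:35, 07:20–07:40, 08:15–12:55, 13:15–14:20.
Priya ∩ Dana: 04:00–04:40, 05:40–06:35, 07:25–07:40, 10:10–10:20.
Windows ≥ 15 min: 04:00–04:40, 05:40–06:35, 07:25–07:40.
That's 3 windows.

3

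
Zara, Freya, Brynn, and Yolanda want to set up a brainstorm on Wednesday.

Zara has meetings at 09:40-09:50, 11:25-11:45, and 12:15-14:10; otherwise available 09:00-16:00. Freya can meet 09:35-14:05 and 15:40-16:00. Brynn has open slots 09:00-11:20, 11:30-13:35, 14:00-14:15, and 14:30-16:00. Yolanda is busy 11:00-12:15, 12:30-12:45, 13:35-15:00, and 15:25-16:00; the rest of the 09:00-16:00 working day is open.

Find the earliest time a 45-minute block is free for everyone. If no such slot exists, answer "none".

09:50

Zara free within 09:00–16:00: 09:00–09:40, 09:50–11:25, 11:45–12:15, 14:10–16:00.
Yolanda free within 09:00–16:00: 09:00–11:00, 12:15–12:30, 12:45–13:35, 15:00–15:25.
Zara ∩ Freya: 09:35–09:40, 09:50–11:25, 11:45–12:15, 15:40–16:00.
Zara ∩ Freya ∩ Brynn: 09:35–09:40, 09:50–11:20, 11:45–12:15, 15:40–16:00.
Zara ∩ Freya ∩ Brynn ∩ Yolanda: 09:35–09:40, 09:50–11:00.
Windows ≥ 45 min: 09:50–11:00.
Earliest such window starts at 09:50.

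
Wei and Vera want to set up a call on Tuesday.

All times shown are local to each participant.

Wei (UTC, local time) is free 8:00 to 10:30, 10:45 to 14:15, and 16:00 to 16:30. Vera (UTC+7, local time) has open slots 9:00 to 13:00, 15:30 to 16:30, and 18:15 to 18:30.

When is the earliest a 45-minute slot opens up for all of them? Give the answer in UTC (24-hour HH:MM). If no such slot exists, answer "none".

08:30

Wei → UTC: 08:00–10:30, 10:45–14:15, 16:00–16:30.
Vera → UTC: 02:00–06:00, 08:30–09:30, 11:15–11:30.
Wei ∩ Vera: 08:30–09:30, 11:15–11:30.
Windows ≥ 45 min: 08:30–09:30.
Earliest such window starts at 08:30.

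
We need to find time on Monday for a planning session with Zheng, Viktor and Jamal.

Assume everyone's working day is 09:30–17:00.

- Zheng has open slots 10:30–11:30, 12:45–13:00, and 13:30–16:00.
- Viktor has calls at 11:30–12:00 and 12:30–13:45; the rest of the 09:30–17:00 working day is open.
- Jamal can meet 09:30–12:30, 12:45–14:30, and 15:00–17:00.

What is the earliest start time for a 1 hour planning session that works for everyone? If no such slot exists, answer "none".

Viktor free within 09:30–17:00: 09:30–11:30, 12:00–12:30, 13:45–17:00.
Zheng ∩ Viktor: 10:30–11:30, 13:45–16:00.
Zheng ∩ Viktor ∩ Jamal: 10:30–11:30, 13:45–14:30, 15:00–16:00.
Windows ≥ 60 min: 10:30–11:30, 15:00–16:00.
Earliest such window starts at 10:30.

10:30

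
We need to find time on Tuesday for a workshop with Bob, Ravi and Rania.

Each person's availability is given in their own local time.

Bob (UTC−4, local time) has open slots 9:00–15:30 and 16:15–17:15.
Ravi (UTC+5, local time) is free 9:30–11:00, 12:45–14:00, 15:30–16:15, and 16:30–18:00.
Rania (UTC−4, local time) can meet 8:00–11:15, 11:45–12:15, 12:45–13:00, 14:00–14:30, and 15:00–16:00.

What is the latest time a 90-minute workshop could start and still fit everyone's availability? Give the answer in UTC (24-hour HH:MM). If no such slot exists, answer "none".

Bob → UTC: 13:00–19:30, 20:15–21:15.
Ravi → UTC: 04:30–06:00, 07:45–09:00, 10:30–11:15, 11:30–13:00.
Rania → UTC: 12:00–15:15, 15:45–16:15, 16:45–17:00, 18:00–18:30, 19:00–20:00.
Bob ∩ Ravi: (none).
Bob ∩ Ravi ∩ Rania: (none).
Windows ≥ 90 min: (none).

none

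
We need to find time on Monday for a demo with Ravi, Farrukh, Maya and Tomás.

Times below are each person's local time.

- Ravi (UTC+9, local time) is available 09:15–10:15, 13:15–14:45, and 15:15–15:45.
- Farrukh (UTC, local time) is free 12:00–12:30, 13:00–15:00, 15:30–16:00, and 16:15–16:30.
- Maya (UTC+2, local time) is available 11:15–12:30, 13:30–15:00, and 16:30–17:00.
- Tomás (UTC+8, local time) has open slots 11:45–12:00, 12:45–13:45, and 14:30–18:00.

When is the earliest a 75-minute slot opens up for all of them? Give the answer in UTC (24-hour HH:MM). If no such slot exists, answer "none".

Ravi → UTC: 00:15–01:15, 04:15–05:45, 06:15–06:45.
Farrukh → UTC: 12:00–12:30, 13:00–15:00, 15:30–16:00, 16:15–16:30.
Maya → UTC: 09:15–10:30, 11:30–13:00, 14:30–15:00.
Tomás → UTC: 03:45–04:00, 04:45–05:45, 06:30–10:00.
Ravi ∩ Farrukh: (none).
Ravi ∩ Farrukh ∩ Maya: (none).
Ravi ∩ Farrukh ∩ Maya ∩ Tomás: (none).
Windows ≥ 75 min: (none).

none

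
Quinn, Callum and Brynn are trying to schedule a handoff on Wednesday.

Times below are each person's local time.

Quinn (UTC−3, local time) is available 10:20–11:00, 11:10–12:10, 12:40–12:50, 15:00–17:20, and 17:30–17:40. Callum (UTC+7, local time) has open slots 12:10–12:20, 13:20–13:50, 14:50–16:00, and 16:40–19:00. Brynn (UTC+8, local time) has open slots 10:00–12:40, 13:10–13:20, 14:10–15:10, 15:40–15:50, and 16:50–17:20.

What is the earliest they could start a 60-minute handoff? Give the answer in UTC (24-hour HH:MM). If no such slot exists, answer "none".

none

Quinn → UTC: 13:20–14:00, 14:10–15:10, 15:40–15:50, 18:00–20:20, 20:30–20:40.
Callum → UTC: 05:10–05:20, 06:20–06:50, 07:50–09:00, 09:40–12:00.
Brynn → UTC: 02:00–04:40, 05:10–05:20, 06:10–07:10, 07:40–07:50, 08:50–09:20.
Quinn ∩ Callum: (none).
Quinn ∩ Callum ∩ Brynn: (none).
Windows ≥ 60 min: (none).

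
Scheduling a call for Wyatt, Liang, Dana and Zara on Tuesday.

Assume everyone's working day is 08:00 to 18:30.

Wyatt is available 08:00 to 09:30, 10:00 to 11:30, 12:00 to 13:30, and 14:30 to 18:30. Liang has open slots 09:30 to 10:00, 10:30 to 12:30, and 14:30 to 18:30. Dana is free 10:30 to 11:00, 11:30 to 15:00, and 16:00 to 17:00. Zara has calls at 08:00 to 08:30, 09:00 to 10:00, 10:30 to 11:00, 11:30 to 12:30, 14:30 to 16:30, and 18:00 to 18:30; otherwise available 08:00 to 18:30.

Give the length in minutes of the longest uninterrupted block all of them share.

Zara free within 08:00–18:30: 08:30–09:00, 10:00–10:30, 11:00–11:30, 12:30–14:30, 16:30–18:00.
Wyatt ∩ Liang: 10:30–11:30, 12:00–12:30, 14:30–18:30.
Wyatt ∩ Liang ∩ Dana: 10:30–11:00, 12:00–12:30, 14:30–15:00, 16:00–17:00.
Wyatt ∩ Liang ∩ Dana ∩ Zara: 16:30–17:00.
Single common window of 30 minutes.

30 minutes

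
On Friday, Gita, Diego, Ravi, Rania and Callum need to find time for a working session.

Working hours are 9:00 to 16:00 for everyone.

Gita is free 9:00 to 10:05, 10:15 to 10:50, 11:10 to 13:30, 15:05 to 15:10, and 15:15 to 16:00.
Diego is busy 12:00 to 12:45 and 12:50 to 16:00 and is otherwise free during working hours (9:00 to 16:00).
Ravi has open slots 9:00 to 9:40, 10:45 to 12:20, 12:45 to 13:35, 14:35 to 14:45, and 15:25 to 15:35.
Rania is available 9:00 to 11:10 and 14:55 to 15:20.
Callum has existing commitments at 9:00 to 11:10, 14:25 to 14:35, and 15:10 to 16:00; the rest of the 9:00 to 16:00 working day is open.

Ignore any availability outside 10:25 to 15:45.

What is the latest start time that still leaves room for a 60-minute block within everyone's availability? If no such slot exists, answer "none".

none

Diego free within 09:00–16:00: 09:00–12:00, 12:45–12:50.
Callum free within 09:00–16:00: 11:10–14:25, 14:35–15:10.
Gita ∩ Diego: 09:00–10:05, 10:15–10:50, 11:10–12:00, 12:45–12:50.
Gita ∩ Diego ∩ Ravi: 09:00–09:40, 10:45–10:50, 11:10–12:00, 12:45–12:50.
Gita ∩ Diego ∩ Ravi ∩ Rania: 09:00–09:40, 10:45–10:50.
Gita ∩ Diego ∩ Ravi ∩ Rania ∩ Callum: (none).
Restricted to 10:25–15:45: (none).
Windows ≥ 60 min: (none).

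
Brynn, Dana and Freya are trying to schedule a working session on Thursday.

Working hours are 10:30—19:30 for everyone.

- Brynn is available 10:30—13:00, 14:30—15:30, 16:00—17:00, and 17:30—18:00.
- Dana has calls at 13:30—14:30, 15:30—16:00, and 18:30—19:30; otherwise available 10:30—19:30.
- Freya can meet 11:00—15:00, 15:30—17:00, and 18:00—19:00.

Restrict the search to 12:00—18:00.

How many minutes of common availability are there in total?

150 minutes

Dana free within 10:30–19:30: 10:30–13:30, 14:30–15:30, 16:00–18:30.
Brynn ∩ Dana: 10:30–13:00, 14:30–15:30, 16:00–17:00, 17:30–18:00.
Brynn ∩ Dana ∩ Freya: 11:00–13:00, 14:30–15:00, 16:00–17:00.
Restricted to 12:00–18:00: 12:00–13:00, 14:30–15:00, 16:00–17:00.
Total common minutes: 60 + 30 + 60 = 150.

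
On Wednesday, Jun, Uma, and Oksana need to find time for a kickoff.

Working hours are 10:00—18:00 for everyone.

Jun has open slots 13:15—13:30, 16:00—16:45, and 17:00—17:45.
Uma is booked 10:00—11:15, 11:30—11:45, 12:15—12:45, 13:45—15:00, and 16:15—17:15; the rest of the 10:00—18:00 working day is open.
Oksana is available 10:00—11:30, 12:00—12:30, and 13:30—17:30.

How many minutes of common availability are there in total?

30 minutes

Uma free within 10:00–18:00: 11:15–11:30, 11:45–12:15, 12:45–13:45, 15:00–16:15, 17:15–18:00.
Jun ∩ Uma: 13:15–13:30, 16:00–16:15, 17:15–17:45.
Jun ∩ Uma ∩ Oksana: 16:00–16:15, 17:15–17:30.
Total common minutes: 15 + 15 = 30.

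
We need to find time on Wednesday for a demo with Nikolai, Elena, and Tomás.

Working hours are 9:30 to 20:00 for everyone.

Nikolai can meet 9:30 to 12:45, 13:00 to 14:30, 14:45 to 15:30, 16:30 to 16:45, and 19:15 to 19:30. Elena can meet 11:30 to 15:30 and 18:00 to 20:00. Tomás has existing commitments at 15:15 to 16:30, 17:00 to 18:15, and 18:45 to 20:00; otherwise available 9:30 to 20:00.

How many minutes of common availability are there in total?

Tomás free within 09:30–20:00: 09:30–15:15, 16:30–17:00, 18:15–18:45.
Nikolai ∩ Elena: 11:30–12:45, 13:00–14:30, 14:45–15:30, 19:15–19:30.
Nikolai ∩ Elena ∩ Tomás: 11:30–12:45, 13:00–14:30, 14:45–15:15.
Total common minutes: 75 + 90 + 30 = 195.

195 minutes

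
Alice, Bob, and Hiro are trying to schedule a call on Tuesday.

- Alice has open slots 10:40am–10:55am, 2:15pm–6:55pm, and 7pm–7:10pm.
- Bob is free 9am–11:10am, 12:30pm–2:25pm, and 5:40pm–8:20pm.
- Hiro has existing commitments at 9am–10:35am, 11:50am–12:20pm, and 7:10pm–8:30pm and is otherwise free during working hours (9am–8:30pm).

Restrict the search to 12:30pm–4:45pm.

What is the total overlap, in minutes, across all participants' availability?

10 minutes

Hiro free within 09:00–20:30: 10:35–11:50, 12:20–19:10.
Alice ∩ Bob: 10:40–10:55, 14:15–14:25, 17:40–18:55, 19:00–19:10.
Alice ∩ Bob ∩ Hiro: 10:40–10:55, 14:15–14:25, 17:40–18:55, 19:00–19:10.
Restricted to 12:30–16:45: 14:15–14:25.
Total common minutes: 10.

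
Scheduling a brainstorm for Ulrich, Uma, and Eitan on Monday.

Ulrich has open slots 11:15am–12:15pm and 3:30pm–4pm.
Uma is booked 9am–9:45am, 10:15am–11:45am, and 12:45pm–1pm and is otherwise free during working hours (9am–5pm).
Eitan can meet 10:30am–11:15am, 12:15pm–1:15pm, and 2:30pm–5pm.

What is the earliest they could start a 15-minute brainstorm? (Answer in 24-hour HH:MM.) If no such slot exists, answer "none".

Uma free within 09:00–17:00: 09:45–10:15, 11:45–12:45, 13:00–17:00.
Ulrich ∩ Uma: 11:45–12:15, 15:30–16:00.
Ulrich ∩ Uma ∩ Eitan: 15:30–16:00.
Windows ≥ 15 min: 15:30–16:00.
Earliest such window starts at 15:30.

15:30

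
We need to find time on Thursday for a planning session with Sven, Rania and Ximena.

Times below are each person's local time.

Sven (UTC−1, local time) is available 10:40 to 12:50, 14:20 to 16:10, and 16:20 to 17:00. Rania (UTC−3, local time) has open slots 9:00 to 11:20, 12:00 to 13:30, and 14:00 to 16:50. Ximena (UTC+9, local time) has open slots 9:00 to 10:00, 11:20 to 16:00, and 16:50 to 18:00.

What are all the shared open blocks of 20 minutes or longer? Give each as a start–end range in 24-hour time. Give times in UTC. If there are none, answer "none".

none

Sven → UTC: 11:40–13:50, 15:20–17:10, 17:20–18:00.
Rania → UTC: 12:00–14:20, 15:00–16:30, 17:00–19:50.
Ximena → UTC: 00:00–01:00, 02:20–07:00, 07:50–09:00.
Sven ∩ Rania: 12:00–13:50, 15:20–16:30, 17:00–17:10, 17:20–18:00.
Sven ∩ Rania ∩ Ximena: (none).
Windows ≥ 20 min: (none).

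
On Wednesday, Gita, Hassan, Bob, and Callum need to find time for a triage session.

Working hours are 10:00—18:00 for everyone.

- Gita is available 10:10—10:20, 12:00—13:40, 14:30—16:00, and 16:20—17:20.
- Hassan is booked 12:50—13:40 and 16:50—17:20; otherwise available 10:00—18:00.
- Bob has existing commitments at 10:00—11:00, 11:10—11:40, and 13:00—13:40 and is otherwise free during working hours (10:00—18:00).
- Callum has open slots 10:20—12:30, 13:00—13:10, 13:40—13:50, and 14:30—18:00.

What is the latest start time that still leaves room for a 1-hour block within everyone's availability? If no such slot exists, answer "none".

Hassan free within 10:00–18:00: 10:00–12:50, 13:40–16:50, 17:20–18:00.
Bob free within 10:00–18:00: 11:00–11:10, 11:40–13:00, 13:40–18:00.
Gita ∩ Hassan: 10:10–10:20, 12:00–12:50, 14:30–16:00, 16:20–16:50.
Gita ∩ Hassan ∩ Bob: 12:00–12:50, 14:30–16:00, 16:20–16:50.
Gita ∩ Hassan ∩ Bob ∩ Callum: 12:00–12:30, 14:30–16:00, 16:20–16:50.
Windows ≥ 60 min: 14:30–16:00.
Latest start in the last window 14:30–16:00 is 16:00 − 60 min = 15:00.

15:00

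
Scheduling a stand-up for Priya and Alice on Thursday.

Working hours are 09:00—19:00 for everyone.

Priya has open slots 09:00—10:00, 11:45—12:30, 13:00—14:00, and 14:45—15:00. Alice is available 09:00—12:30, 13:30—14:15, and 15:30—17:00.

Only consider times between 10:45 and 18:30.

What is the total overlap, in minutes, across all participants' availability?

75 minutes

Priya ∩ Alice: 09:00–10:00, 11:45–12:30, 13:30–14:00.
Restricted to 10:45–18:30: 11:45–12:30, 13:30–14:00.
Total common minutes: 45 + 30 = 75.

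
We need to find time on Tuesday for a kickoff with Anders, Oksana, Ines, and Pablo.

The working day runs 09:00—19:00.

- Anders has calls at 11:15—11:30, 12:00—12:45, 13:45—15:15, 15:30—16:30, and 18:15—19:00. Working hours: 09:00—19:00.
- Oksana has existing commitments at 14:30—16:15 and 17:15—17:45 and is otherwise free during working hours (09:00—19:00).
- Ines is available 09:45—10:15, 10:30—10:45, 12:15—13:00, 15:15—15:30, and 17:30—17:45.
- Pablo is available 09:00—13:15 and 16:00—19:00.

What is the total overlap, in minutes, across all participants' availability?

Anders free within 09:00–19:00: 09:00–11:15, 11:30–12:00, 12:45–13:45, 15:15–15:30, 16:30–18:15.
Oksana free within 09:00–19:00: 09:00–14:30, 16:15–17:15, 17:45–19:00.
Anders ∩ Oksana: 09:00–11:15, 11:30–12:00, 12:45–13:45, 16:30–17:15, 17:45–18:15.
Anders ∩ Oksana ∩ Ines: 09:45–10:15, 10:30–10:45, 12:45–13:00.
Anders ∩ Oksana ∩ Ines ∩ Pablo: 09:45–10:15, 10:30–10:45, 12:45–13:00.
Total common minutes: 30 + 15 + 15 = 60.

60 minutes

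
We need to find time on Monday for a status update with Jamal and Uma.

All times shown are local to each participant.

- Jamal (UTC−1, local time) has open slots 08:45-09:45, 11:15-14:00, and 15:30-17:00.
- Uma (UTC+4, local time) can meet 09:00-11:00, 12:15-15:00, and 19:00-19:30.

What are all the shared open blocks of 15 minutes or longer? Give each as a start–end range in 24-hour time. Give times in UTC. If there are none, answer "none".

09:45–10:45

Jamal → UTC: 09:45–10:45, 12:15–15:00, 16:30–18:00.
Uma → UTC: 05:00–07:00, 08:15–11:00, 15:00–15:30.
Jamal ∩ Uma: 09:45–10:45.
Windows ≥ 15 min: 09:45–10:45.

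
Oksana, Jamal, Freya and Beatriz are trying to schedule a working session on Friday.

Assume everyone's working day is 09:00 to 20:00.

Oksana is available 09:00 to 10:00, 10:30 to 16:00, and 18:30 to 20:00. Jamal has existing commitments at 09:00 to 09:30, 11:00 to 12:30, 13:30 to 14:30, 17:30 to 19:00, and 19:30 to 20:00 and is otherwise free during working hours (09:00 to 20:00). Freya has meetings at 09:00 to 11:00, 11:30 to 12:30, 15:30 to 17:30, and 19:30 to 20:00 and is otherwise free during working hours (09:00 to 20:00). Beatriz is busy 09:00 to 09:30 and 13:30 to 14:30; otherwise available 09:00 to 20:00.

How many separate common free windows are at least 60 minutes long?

2

Jamal free within 09:00–20:00: 09:30–11:00, 12:30–13:30, 14:30–17:30, 19:00–19:30.
Freya free within 09:00–20:00: 11:00–11:30, 12:30–15:30, 17:30–19:30.
Beatriz free within 09:00–20:00: 09:30–13:30, 14:30–20:00.
Oksana ∩ Jamal: 09:30–10:00, 10:30–11:00, 12:30–13:30, 14:30–16:00, 19:00–19:30.
Oksana ∩ Jamal ∩ Freya: 12:30–13:30, 14:30–15:30, 19:00–19:30.
Oksana ∩ Jamal ∩ Freya ∩ Beatriz: 12:30–13:30, 14:30–15:30, 19:00–19:30.
Windows ≥ 60 min: 12:30–13:30, 14:30–15:30.
That's 2 windows.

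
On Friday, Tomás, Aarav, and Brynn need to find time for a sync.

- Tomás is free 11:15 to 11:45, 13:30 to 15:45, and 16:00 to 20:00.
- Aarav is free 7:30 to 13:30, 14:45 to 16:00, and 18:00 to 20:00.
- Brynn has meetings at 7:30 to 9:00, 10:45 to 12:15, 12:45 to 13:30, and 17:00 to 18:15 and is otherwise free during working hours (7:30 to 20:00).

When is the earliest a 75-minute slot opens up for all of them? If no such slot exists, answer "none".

18:15

Brynn free within 07:30–20:00: 09:00–10:45, 12:15–12:45, 13:30–17:00, 18:15–20:00.
Tomás ∩ Aarav: 11:15–11:45, 14:45–15:45, 18:00–20:00.
Tomás ∩ Aarav ∩ Brynn: 14:45–15:45, 18:15–20:00.
Windows ≥ 75 min: 18:15–20:00.
Earliest such window starts at 18:15.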